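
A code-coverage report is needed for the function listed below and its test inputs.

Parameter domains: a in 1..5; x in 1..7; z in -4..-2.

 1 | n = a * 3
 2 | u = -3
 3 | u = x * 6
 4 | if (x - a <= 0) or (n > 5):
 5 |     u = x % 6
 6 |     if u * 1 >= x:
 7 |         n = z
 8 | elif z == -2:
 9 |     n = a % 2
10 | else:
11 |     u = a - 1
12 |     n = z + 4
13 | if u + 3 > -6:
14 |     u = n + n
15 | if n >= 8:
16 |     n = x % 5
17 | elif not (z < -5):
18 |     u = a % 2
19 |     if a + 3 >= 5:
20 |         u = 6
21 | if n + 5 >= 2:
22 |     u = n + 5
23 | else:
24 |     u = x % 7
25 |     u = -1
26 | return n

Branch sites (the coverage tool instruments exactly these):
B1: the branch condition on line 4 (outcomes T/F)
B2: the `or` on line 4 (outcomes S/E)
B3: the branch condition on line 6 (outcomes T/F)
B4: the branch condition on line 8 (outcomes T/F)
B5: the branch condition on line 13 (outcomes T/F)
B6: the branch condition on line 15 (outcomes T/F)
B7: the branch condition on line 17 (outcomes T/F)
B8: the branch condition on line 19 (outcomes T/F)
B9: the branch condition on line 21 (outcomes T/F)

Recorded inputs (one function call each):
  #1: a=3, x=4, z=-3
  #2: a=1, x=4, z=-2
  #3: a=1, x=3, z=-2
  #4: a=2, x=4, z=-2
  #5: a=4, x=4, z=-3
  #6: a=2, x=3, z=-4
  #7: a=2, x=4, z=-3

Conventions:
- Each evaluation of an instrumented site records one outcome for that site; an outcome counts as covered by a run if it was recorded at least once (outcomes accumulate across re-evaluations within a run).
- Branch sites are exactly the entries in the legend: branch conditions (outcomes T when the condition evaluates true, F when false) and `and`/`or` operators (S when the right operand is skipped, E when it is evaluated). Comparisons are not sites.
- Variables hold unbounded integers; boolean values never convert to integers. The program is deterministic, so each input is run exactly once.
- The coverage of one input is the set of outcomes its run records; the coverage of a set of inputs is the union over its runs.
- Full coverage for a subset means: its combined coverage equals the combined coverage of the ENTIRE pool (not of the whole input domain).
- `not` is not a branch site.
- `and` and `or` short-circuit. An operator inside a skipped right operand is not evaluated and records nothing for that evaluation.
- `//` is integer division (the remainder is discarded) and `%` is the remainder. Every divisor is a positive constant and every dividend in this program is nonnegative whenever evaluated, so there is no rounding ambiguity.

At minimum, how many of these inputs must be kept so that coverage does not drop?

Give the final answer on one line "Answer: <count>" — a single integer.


run #1 (a=3, x=4, z=-3) runs B2->E, B1->T, B3->T, B5->T, B6->F, B7->T, B8->T, B9->T; records B1=T, B2=E, B3=T, B5=T, B6=F, B7=T, B8=T, B9=T
run #2 (a=1, x=4, z=-2) runs B2->E, B1->F, B4->T, B5->T, B6->F, B7->T, B8->F, B9->T; records B1=F, B2=E, B4=T, B5=T, B6=F, B7=T, B8=F, B9=T
run #3 (a=1, x=3, z=-2) runs B2->E, B1->F, B4->T, B5->T, B6->F, B7->T, B8->F, B9->T; records B1=F, B2=E, B4=T, B5=T, B6=F, B7=T, B8=F, B9=T
run #4 (a=2, x=4, z=-2) runs B2->E, B1->T, B3->T, B5->T, B6->F, B7->T, B8->T, B9->T; records B1=T, B2=E, B3=T, B5=T, B6=F, B7=T, B8=T, B9=T
run #5 (a=4, x=4, z=-3) runs B2->S, B1->T, B3->T, B5->T, B6->F, B7->T, B8->T, B9->T; records B1=T, B2=S, B3=T, B5=T, B6=F, B7=T, B8=T, B9=T
run #6 (a=2, x=3, z=-4) runs B2->E, B1->T, B3->T, B5->T, B6->F, B7->T, B8->T, B9->F; records B1=T, B2=E, B3=T, B5=T, B6=F, B7=T, B8=T, B9=F
run #7 (a=2, x=4, z=-3) runs B2->E, B1->T, B3->T, B5->T, B6->F, B7->T, B8->T, B9->T; records B1=T, B2=E, B3=T, B5=T, B6=F, B7=T, B8=T, B9=T
pool-wide coverage (13 outcomes): B1=T, B1=F, B2=S, B2=E, B3=T, B4=T, B5=T, B6=F, B7=T, B8=T, B8=F, B9=T, B9=F
every size-1 subset falls short of the 13 outcomes (best: 8/13)
every size-2 subset falls short of the 13 outcomes (best: 12/13)
at size 3, {2, 5, 6} reaches all 13 outcomes; every lexicographically earlier size-3 subset fails
Answer: 3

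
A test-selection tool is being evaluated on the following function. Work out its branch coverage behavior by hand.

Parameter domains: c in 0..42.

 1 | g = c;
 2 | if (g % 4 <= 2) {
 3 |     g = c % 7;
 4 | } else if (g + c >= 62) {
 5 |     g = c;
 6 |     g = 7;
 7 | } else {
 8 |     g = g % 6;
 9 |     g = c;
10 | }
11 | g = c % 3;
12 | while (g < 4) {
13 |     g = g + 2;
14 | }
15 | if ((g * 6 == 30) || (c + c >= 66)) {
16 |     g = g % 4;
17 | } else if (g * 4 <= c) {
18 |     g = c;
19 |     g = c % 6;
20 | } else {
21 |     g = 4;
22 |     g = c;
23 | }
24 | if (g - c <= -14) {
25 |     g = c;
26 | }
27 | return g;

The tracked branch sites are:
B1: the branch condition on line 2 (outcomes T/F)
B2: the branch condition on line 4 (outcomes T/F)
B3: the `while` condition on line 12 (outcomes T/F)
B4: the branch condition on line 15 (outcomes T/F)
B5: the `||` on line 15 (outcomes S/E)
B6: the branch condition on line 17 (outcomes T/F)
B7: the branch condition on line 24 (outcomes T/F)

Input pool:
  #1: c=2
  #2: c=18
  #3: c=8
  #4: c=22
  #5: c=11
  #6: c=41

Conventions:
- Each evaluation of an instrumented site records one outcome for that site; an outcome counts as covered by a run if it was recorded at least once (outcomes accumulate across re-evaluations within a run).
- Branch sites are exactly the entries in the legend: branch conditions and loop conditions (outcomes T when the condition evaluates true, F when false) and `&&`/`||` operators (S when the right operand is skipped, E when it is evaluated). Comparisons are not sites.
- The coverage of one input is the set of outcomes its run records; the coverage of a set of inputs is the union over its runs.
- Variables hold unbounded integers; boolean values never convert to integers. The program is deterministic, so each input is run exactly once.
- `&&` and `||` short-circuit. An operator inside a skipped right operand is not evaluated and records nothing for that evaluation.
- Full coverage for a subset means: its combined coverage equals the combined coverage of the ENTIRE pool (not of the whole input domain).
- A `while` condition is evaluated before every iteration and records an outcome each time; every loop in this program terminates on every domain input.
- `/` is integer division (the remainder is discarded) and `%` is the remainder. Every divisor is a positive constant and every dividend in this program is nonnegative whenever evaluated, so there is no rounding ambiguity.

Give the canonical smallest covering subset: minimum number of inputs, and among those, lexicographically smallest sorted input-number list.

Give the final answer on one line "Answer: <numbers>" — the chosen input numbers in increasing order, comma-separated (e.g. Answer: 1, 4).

input #1, c=2: events B1->T, B3->T, B3->F, B5->E, B4->F, B6->F, B7->F; outcomes B1=T, B3=T, B3=F, B4=F, B5=E, B6=F, B7=F
input #2, c=18: events B1->T, B3->T, B3->T, B3->F, B5->E, B4->F, B6->T, B7->T; outcomes B1=T, B3=T, B3=F, B4=F, B5=E, B6=T, B7=T
input #3, c=8: events B1->T, B3->T, B3->F, B5->E, B4->F, B6->F, B7->F; outcomes B1=T, B3=T, B3=F, B4=F, B5=E, B6=F, B7=F
input #4, c=22: events B1->T, B3->T, B3->T, B3->F, B5->S, B4->T, B7->T; outcomes B1=T, B3=T, B3=F, B4=T, B5=S, B7=T
input #5, c=11: events B1->F, B2->F, B3->T, B3->F, B5->E, B4->F, B6->F, B7->F; outcomes B1=F, B2=F, B3=T, B3=F, B4=F, B5=E, B6=F, B7=F
input #6, c=41: events B1->T, B3->T, B3->F, B5->E, B4->T, B7->T; outcomes B1=T, B3=T, B3=F, B4=T, B5=E, B7=T
together the pool reaches 13 outcomes: B1=T, B1=F, B2=F, B3=T, B3=F, B4=T, B4=F, B5=S, B5=E, B6=T, B6=F, B7=T, B7=F
size 1 is not enough: best union over all size-1 subsets is 8/13
size 2 is not enough: best union over all size-2 subsets is 12/13
inputs {2, 4, 5} (size 3) cover everything; no size-3 subset with a lexicographically smaller index list covers all 13

Answer: 2, 4, 5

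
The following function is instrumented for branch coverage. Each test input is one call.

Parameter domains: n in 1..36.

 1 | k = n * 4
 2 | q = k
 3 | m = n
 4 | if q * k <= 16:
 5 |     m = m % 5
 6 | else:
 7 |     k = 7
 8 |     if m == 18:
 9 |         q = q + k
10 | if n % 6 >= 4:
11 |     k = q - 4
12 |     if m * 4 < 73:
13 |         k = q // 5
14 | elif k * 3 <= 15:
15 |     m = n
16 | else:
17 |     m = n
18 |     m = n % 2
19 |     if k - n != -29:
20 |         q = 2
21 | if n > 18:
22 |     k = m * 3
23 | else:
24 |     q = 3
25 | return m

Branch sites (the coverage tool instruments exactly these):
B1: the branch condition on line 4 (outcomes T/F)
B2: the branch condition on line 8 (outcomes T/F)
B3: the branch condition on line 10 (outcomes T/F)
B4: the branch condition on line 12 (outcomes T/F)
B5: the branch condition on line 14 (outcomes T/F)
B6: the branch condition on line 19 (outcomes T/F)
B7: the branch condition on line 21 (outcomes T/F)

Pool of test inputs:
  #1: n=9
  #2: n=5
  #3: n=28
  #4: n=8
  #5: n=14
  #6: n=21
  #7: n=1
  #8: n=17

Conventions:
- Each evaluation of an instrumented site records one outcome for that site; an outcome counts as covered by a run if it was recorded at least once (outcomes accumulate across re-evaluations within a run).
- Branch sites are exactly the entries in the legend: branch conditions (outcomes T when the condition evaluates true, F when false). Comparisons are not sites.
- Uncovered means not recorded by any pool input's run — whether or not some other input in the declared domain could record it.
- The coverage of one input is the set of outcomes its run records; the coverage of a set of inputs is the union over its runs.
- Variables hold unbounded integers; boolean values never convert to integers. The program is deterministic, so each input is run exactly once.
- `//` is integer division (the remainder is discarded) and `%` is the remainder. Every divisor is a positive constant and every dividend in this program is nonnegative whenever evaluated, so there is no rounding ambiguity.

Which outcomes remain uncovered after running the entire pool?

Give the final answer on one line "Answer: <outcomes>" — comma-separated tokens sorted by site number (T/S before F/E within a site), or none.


input #1 (n=9): events B1->F, B2->F, B3->F, B5->F, B6->T, B7->F; covers B1=F, B2=F, B3=F, B5=F, B6=T, B7=F
input #2 (n=5): events B1->F, B2->F, B3->T, B4->T, B7->F; covers B1=F, B2=F, B3=T, B4=T, B7=F
input #3 (n=28): events B1->F, B2->F, B3->T, B4->F, B7->T; covers B1=F, B2=F, B3=T, B4=F, B7=T
input #4 (n=8): events B1->F, B2->F, B3->F, B5->F, B6->T, B7->F; covers B1=F, B2=F, B3=F, B5=F, B6=T, B7=F
input #5 (n=14): events B1->F, B2->F, B3->F, B5->F, B6->T, B7->F; covers B1=F, B2=F, B3=F, B5=F, B6=T, B7=F
input #6 (n=21): events B1->F, B2->F, B3->F, B5->F, B6->T, B7->T; covers B1=F, B2=F, B3=F, B5=F, B6=T, B7=T
input #7 (n=1): events B1->T, B3->F, B5->T, B7->F; covers B1=T, B3=F, B5=T, B7=F
input #8 (n=17): events B1->F, B2->F, B3->T, B4->T, B7->F; covers B1=F, B2=F, B3=T, B4=T, B7=F
union over the pool: B1=T, B1=F, B2=F, B3=T, B3=F, B4=T, B4=F, B5=T, B5=F, B6=T, B7=T, B7=F
uncovered (2 of 14): B2=T, B6=F
Answer: B2=T, B6=F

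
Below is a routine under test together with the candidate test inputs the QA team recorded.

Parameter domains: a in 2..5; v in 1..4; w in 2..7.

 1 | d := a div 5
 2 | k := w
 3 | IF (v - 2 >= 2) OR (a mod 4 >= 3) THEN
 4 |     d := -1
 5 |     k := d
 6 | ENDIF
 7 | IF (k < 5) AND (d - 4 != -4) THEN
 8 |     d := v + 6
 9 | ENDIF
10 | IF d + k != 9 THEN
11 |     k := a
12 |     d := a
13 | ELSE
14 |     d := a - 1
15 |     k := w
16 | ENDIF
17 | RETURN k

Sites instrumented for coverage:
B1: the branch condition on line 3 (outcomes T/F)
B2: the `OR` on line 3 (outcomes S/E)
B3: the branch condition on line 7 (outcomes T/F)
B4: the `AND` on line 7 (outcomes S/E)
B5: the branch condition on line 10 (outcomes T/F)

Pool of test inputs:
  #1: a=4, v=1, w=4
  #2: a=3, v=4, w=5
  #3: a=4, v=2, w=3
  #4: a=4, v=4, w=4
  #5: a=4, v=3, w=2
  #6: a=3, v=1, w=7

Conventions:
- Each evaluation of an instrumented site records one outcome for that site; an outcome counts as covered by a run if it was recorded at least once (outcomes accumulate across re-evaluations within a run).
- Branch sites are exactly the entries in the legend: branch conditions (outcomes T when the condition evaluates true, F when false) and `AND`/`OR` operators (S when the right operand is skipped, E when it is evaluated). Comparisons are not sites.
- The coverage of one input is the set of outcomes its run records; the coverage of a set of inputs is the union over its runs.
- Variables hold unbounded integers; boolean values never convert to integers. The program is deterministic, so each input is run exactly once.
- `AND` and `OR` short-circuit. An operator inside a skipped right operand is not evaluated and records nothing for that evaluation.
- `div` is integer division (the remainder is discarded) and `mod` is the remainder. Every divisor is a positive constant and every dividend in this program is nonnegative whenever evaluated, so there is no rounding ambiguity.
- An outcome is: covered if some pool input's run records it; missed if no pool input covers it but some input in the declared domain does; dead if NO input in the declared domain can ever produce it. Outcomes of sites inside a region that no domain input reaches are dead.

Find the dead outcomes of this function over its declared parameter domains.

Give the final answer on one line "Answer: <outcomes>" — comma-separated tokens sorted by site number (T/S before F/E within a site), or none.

exhaustive pass over the 96-input domain:
  reachable outcomes have witnesses, e.g. B1=T (e.g. a=2, v=4, w=2), B1=F (e.g. a=2, v=1, w=2), B2=S (e.g. a=2, v=4, w=2), B2=E (e.g. a=2, v=1, w=2)

Answer: none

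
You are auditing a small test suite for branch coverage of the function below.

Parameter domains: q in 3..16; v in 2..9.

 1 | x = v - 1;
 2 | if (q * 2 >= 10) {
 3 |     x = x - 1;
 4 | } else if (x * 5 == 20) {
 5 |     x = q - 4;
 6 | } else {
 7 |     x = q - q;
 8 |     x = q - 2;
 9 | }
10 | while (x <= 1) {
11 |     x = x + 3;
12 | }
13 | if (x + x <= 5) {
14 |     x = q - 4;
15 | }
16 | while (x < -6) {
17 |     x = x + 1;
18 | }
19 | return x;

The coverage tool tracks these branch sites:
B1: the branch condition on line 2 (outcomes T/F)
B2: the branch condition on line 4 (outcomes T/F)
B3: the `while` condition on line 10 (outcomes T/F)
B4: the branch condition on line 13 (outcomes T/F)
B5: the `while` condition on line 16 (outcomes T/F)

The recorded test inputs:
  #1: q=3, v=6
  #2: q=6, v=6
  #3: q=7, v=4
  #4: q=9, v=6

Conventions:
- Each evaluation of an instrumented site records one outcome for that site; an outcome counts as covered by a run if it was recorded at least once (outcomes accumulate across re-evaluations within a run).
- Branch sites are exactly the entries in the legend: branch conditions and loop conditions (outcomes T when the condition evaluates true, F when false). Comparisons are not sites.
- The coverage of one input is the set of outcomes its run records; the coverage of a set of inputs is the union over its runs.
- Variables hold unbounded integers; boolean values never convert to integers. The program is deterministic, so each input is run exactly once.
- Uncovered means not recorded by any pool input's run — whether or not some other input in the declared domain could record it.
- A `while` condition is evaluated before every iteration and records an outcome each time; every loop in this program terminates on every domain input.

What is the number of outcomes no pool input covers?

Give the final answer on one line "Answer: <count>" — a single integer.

run #1 (q=3, v=6) runs B1->F, B2->F, B3->T, B3->F, B4->F, B5->F; records B1=F, B2=F, B3=T, B3=F, B4=F, B5=F
run #2 (q=6, v=6) runs B1->T, B3->F, B4->F, B5->F; records B1=T, B3=F, B4=F, B5=F
run #3 (q=7, v=4) runs B1->T, B3->F, B4->T, B5->F; records B1=T, B3=F, B4=T, B5=F
run #4 (q=9, v=6) runs B1->T, B3->F, B4->F, B5->F; records B1=T, B3=F, B4=F, B5=F
union over the pool: B1=T, B1=F, B2=F, B3=T, B3=F, B4=T, B4=F, B5=F
uncovered (2 of 10): B2=T, B5=T

Answer: 2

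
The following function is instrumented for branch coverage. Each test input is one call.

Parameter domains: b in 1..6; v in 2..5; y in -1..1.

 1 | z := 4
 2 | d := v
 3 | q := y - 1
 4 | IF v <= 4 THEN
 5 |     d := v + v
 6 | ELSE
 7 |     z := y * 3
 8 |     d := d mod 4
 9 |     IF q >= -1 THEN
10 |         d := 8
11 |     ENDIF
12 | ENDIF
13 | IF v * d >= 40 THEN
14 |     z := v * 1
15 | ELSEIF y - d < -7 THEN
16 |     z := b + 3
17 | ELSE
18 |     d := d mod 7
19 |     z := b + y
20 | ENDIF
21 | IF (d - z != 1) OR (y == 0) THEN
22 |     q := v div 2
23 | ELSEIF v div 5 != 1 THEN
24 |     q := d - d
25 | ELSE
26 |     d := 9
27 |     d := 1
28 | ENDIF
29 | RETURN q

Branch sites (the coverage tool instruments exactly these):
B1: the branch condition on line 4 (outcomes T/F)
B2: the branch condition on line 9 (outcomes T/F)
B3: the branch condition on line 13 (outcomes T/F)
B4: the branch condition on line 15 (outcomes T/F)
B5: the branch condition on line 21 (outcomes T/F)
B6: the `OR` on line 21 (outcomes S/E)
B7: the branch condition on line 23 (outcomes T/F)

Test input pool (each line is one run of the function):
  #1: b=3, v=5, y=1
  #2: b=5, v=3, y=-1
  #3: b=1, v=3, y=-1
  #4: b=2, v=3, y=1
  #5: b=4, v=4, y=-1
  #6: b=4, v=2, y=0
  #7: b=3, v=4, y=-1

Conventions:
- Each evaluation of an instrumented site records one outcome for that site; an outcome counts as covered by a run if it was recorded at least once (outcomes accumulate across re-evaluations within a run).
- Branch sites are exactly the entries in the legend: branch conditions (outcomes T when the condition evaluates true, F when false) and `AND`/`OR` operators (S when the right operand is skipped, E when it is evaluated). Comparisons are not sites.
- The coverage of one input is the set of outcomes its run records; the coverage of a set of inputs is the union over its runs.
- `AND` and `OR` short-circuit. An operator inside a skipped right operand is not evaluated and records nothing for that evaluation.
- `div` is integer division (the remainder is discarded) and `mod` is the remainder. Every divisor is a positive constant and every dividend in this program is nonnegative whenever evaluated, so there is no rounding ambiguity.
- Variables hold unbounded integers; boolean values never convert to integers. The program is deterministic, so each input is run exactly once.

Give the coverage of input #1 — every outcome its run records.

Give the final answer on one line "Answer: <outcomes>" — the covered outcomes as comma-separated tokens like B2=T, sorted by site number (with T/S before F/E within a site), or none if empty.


Event log for input #1 (b=3, v=5, y=1):
  B1->F, B2->T, B3->T, B6->S, B5->T
as a set, this run covers: B1=F, B2=T, B3=T, B5=T, B6=S
Answer: B1=F, B2=T, B3=T, B5=T, B6=S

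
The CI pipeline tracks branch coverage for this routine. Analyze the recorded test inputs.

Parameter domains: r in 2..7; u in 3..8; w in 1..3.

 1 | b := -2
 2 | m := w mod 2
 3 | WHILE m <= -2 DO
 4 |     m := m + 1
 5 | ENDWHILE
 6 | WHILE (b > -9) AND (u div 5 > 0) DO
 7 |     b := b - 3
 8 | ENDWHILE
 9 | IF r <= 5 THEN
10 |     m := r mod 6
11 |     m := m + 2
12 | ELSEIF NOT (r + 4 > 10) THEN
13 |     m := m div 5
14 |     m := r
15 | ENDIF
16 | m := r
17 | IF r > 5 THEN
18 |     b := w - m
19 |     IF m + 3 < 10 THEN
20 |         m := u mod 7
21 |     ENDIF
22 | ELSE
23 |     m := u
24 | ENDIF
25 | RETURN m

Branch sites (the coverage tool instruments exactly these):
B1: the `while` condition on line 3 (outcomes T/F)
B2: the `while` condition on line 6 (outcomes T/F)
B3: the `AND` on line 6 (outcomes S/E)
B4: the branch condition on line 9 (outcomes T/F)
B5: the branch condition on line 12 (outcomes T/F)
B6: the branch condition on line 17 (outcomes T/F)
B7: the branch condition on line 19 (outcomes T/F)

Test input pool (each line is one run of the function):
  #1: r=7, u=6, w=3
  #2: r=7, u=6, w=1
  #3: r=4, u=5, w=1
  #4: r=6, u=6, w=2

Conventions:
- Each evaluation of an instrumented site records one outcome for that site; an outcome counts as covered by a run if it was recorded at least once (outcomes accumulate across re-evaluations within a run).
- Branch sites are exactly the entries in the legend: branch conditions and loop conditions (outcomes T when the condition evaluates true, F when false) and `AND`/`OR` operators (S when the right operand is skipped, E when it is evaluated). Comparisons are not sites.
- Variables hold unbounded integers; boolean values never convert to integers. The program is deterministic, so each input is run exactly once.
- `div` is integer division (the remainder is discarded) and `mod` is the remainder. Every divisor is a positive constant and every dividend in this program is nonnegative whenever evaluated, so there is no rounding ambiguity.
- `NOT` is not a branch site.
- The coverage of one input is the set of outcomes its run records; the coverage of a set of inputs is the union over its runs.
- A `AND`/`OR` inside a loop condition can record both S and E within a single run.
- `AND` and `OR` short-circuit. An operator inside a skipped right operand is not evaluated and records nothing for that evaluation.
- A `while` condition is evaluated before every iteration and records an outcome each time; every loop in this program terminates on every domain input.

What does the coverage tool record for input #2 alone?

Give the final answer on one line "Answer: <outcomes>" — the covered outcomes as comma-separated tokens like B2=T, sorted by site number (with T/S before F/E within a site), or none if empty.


Running input #2 (r=7, u=6, w=1), event by event:
  B1->F, B3->E, B2->T, B3->E, B2->T, B3->E, B2->T, B3->S, B2->F, B4->F
  B5->F, B6->T, B7->F
as a set, this run covers: B1=F, B2=T, B2=F, B3=S, B3=E, B4=F, B5=F, B6=T, B7=F
Answer: B1=F, B2=T, B2=F, B3=S, B3=E, B4=F, B5=F, B6=T, B7=F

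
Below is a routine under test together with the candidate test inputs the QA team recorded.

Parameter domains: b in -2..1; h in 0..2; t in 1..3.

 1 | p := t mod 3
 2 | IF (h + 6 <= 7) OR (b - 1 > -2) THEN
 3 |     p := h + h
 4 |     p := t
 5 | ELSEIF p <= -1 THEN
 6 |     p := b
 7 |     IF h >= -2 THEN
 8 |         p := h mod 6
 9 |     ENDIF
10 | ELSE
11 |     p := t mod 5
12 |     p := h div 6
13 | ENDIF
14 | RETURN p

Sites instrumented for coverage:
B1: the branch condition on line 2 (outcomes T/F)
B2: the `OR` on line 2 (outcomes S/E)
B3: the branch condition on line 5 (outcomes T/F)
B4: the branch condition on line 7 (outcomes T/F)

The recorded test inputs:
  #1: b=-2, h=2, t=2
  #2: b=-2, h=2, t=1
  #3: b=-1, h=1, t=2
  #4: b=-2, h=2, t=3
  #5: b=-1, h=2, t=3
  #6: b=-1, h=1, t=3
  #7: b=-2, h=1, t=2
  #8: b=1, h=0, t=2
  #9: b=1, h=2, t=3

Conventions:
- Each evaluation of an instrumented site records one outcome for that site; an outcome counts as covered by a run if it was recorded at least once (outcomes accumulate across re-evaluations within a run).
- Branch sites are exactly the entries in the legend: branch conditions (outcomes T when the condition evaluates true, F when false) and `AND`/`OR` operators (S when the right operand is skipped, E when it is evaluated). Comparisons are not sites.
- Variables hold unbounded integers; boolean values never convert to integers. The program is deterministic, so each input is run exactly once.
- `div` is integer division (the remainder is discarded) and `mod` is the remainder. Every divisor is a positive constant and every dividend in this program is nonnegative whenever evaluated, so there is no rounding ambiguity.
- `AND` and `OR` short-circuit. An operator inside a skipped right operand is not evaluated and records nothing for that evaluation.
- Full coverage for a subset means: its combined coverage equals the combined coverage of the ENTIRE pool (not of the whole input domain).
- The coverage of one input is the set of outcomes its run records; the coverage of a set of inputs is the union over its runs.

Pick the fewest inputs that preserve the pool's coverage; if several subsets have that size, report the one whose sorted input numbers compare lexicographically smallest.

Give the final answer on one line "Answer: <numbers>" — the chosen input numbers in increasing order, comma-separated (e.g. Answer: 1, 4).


input #1, b=-2, h=2, t=2: events B2->E, B1->F, B3->F; outcomes B1=F, B2=E, B3=F
input #2, b=-2, h=2, t=1: events B2->E, B1->F, B3->F; outcomes B1=F, B2=E, B3=F
input #3, b=-1, h=1, t=2: events B2->S, B1->T; outcomes B1=T, B2=S
input #4, b=-2, h=2, t=3: events B2->E, B1->F, B3->F; outcomes B1=F, B2=E, B3=F
input #5, b=-1, h=2, t=3: events B2->E, B1->F, B3->F; outcomes B1=F, B2=E, B3=F
input #6, b=-1, h=1, t=3: events B2->S, B1->T; outcomes B1=T, B2=S
input #7, b=-2, h=1, t=2: events B2->S, B1->T; outcomes B1=T, B2=S
input #8, b=1, h=0, t=2: events B2->S, B1->T; outcomes B1=T, B2=S
input #9, b=1, h=2, t=3: events B2->E, B1->T; outcomes B1=T, B2=E
union over all inputs: B1=T, B1=F, B2=S, B2=E, B3=F (5 outcomes)
size 1 is not enough: best union over all size-1 subsets is 3/5
the canonical winner is {1, 3}: size 2, full 5-outcome coverage, earliest index list among size-2 covers
Answer: 1, 3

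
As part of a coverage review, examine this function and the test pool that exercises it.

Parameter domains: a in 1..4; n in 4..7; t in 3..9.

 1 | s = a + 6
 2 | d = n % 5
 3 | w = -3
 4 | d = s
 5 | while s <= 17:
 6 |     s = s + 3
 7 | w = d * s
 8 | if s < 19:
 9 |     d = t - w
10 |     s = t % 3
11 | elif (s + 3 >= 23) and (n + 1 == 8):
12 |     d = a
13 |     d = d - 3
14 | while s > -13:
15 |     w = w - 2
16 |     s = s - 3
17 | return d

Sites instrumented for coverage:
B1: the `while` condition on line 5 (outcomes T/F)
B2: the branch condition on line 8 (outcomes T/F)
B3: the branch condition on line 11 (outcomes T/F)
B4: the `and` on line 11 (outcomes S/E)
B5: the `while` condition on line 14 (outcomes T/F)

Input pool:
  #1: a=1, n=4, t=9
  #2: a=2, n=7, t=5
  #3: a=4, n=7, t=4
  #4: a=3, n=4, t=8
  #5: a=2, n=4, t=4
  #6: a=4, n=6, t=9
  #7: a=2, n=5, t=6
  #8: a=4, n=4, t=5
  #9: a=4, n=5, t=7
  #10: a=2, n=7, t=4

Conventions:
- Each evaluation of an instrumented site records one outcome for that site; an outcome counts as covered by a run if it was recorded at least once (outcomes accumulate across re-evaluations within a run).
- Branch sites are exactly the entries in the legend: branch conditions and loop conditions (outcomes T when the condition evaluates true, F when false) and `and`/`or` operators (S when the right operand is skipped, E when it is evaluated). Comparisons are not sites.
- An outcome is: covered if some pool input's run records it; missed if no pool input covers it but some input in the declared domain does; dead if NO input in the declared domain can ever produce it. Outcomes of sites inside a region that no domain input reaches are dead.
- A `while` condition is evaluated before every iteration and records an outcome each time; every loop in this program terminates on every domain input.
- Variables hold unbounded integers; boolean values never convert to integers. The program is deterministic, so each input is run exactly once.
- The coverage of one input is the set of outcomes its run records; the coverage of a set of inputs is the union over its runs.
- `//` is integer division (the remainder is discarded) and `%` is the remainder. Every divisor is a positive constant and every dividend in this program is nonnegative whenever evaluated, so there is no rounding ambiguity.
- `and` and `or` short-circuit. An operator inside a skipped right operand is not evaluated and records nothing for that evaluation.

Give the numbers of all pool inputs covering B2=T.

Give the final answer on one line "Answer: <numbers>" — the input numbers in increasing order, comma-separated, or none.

input #1 (a=1, n=4, t=9): does not record B2=T
input #2 (a=2, n=7, t=5): does not record B2=T
input #3 (a=4, n=7, t=4): does not record B2=T
input #4 (a=3, n=4, t=8): records B2=T
input #5 (a=2, n=4, t=4): does not record B2=T
input #6 (a=4, n=6, t=9): does not record B2=T
input #7 (a=2, n=5, t=6): does not record B2=T
input #8 (a=4, n=4, t=5): does not record B2=T
input #9 (a=4, n=5, t=7): does not record B2=T
input #10 (a=2, n=7, t=4): does not record B2=T

Answer: 4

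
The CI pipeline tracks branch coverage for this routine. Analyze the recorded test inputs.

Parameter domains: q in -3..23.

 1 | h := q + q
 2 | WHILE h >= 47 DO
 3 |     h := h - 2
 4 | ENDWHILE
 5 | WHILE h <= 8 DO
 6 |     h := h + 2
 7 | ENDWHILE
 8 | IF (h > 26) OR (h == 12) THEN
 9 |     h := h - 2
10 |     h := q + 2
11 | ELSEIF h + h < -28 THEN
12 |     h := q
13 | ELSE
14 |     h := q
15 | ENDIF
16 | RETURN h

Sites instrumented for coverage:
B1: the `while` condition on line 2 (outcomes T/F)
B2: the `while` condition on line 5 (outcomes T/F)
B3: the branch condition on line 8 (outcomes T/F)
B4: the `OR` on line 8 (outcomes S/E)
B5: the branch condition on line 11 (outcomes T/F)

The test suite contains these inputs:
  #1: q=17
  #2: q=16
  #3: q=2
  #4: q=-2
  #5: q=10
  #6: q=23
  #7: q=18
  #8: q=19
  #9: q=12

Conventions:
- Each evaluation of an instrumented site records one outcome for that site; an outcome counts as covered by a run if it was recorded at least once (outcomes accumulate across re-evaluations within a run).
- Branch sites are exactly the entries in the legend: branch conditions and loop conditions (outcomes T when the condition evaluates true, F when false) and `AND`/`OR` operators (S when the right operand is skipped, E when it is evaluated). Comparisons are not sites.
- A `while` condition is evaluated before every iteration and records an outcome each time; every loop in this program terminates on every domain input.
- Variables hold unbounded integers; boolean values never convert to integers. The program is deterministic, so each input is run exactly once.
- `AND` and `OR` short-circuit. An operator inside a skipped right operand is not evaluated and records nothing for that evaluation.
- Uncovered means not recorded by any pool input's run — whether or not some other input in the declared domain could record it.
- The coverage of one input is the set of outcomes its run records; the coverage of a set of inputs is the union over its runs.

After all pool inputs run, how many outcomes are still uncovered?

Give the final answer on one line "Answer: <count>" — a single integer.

#1 (q=17) -> B1->F, B2->F, B4->S, B3->T; covered: B1=F, B2=F, B3=T, B4=S
#2 (q=16) -> B1->F, B2->F, B4->S, B3->T; covered: B1=F, B2=F, B3=T, B4=S
#3 (q=2) -> B1->F, B2->T, B2->T, B2->T, B2->F, B4->E, B3->F, B5->F; covered: B1=F, B2=T, B2=F, B3=F, B4=E, B5=F
#4 (q=-2) -> B1->F, B2->T, B2->T, B2->T, B2->T, B2->T, B2->T, B2->T, B2->F, B4->E, B3->F, B5->F; covered: B1=F, B2=T, B2=F, B3=F, B4=E, B5=F
#5 (q=10) -> B1->F, B2->F, B4->E, B3->F, B5->F; covered: B1=F, B2=F, B3=F, B4=E, B5=F
#6 (q=23) -> B1->F, B2->F, B4->S, B3->T; covered: B1=F, B2=F, B3=T, B4=S
#7 (q=18) -> B1->F, B2->F, B4->S, B3->T; covered: B1=F, B2=F, B3=T, B4=S
#8 (q=19) -> B1->F, B2->F, B4->S, B3->T; covered: B1=F, B2=F, B3=T, B4=S
#9 (q=12) -> B1->F, B2->F, B4->E, B3->F, B5->F; covered: B1=F, B2=F, B3=F, B4=E, B5=F
union over the pool: B1=F, B2=T, B2=F, B3=T, B3=F, B4=S, B4=E, B5=F
uncovered (2 of 10): B1=T, B5=T

Answer: 2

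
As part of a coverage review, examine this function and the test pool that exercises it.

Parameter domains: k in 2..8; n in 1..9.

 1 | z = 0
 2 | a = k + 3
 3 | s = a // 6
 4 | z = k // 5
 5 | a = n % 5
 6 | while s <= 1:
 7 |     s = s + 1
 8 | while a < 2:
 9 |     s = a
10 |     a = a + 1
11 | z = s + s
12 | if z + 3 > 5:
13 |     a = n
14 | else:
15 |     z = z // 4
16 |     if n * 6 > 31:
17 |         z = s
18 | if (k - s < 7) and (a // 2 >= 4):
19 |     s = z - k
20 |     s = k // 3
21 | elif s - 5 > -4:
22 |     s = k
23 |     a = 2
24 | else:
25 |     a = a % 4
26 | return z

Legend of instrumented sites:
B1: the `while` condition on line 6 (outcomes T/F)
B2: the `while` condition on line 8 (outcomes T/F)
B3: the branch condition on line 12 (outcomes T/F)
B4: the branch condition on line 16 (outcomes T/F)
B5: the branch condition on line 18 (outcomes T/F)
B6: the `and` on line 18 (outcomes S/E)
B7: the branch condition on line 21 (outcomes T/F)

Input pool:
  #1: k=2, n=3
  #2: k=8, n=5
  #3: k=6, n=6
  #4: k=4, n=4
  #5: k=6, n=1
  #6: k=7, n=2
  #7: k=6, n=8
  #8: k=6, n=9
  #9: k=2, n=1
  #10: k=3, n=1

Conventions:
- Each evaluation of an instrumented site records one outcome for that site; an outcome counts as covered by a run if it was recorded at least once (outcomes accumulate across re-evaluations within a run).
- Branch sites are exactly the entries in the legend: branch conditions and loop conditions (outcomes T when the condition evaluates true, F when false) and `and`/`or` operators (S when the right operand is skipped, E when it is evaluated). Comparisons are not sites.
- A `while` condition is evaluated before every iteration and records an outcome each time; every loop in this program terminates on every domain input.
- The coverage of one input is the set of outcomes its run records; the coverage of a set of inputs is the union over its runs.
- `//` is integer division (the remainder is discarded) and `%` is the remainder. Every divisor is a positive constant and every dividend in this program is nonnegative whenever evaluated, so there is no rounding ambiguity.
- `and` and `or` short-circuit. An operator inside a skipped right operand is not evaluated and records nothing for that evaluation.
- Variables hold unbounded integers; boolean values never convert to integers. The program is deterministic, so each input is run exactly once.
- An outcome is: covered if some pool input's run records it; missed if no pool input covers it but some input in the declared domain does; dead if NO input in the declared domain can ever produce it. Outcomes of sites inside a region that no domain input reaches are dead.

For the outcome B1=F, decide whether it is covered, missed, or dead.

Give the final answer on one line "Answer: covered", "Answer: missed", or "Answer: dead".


B1=F is recorded by pool input(s) 1, 2, 3, 4, 5, 6, 7, 8, 9, 10 -> covered
Answer: covered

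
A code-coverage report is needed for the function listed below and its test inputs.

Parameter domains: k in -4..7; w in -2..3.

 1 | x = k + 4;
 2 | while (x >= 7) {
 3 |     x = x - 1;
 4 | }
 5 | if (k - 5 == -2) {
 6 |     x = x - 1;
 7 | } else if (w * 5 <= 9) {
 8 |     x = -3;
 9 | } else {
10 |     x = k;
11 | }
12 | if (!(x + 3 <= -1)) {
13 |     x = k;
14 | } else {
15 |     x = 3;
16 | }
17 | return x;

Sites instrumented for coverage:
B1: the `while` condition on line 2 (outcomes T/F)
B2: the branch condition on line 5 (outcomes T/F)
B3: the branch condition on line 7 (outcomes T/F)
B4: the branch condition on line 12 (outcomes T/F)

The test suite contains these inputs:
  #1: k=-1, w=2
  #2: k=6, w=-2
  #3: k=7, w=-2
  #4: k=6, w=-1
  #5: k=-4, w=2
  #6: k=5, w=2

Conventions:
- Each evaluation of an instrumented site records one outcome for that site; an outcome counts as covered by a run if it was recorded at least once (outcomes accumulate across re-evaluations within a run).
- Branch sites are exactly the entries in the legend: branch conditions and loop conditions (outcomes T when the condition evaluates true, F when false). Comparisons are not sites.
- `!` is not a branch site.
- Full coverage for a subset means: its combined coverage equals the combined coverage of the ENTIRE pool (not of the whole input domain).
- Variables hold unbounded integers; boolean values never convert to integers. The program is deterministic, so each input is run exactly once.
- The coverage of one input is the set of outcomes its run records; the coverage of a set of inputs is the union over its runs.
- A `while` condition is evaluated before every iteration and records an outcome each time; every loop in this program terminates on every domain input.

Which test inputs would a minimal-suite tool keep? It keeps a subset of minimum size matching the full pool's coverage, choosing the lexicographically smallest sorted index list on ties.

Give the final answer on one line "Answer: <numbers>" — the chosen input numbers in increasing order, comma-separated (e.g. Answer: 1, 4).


input #1, k=-1, w=2: events B1->F, B2->F, B3->F, B4->T; outcomes B1=F, B2=F, B3=F, B4=T
input #2, k=6, w=-2: events B1->T, B1->T, B1->T, B1->T, B1->F, B2->F, B3->T, B4->T; outcomes B1=T, B1=F, B2=F, B3=T, B4=T
input #3, k=7, w=-2: events B1->T, B1->T, B1->T, B1->T, B1->T, B1->F, B2->F, B3->T, B4->T; outcomes B1=T, B1=F, B2=F, B3=T, B4=T
input #4, k=6, w=-1: events B1->T, B1->T, B1->T, B1->T, B1->F, B2->F, B3->T, B4->T; outcomes B1=T, B1=F, B2=F, B3=T, B4=T
input #5, k=-4, w=2: events B1->F, B2->F, B3->F, B4->F; outcomes B1=F, B2=F, B3=F, B4=F
input #6, k=5, w=2: events B1->T, B1->T, B1->T, B1->F, B2->F, B3->F, B4->T; outcomes B1=T, B1=F, B2=F, B3=F, B4=T
together the pool reaches 7 outcomes: B1=T, B1=F, B2=F, B3=T, B3=F, B4=T, B4=F
checked all size-1 subsets: none covers 7 outcomes (max 5/7)
the canonical winner is {2, 5}: size 2, full 7-outcome coverage, earliest index list among size-2 covers
Answer: 2, 5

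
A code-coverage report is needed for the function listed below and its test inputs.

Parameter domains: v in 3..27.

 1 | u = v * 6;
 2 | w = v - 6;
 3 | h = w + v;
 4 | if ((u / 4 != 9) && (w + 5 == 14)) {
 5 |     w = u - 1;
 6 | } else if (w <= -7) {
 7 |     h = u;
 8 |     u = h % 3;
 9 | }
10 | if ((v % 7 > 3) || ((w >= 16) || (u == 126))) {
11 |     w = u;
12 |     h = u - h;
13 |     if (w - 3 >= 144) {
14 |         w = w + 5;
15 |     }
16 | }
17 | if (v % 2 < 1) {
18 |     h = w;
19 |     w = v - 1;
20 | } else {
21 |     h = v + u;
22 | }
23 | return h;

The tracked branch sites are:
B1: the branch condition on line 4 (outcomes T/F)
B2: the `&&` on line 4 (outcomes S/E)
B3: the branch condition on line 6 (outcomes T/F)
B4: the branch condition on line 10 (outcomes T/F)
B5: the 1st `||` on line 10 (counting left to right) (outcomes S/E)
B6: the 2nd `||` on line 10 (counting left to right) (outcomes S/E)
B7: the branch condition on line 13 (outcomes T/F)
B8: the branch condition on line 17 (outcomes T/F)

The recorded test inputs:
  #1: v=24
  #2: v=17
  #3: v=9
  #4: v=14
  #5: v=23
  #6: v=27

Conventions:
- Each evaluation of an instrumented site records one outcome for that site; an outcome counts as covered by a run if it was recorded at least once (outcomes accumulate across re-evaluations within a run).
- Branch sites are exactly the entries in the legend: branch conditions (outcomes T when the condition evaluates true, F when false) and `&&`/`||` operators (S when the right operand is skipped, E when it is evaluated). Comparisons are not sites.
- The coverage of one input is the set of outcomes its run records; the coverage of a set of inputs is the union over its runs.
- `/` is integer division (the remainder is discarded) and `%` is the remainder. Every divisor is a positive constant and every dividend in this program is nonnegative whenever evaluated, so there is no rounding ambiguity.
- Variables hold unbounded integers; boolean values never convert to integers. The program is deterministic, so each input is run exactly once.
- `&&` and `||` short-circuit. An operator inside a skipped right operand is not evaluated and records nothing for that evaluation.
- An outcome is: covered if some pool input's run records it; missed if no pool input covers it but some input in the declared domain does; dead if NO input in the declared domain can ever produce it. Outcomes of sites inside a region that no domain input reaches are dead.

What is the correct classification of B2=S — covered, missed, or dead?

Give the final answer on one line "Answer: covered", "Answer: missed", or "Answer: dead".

no pool input records B2=S
but domain input (v=6) does record it -> reachable, so missed

Answer: missed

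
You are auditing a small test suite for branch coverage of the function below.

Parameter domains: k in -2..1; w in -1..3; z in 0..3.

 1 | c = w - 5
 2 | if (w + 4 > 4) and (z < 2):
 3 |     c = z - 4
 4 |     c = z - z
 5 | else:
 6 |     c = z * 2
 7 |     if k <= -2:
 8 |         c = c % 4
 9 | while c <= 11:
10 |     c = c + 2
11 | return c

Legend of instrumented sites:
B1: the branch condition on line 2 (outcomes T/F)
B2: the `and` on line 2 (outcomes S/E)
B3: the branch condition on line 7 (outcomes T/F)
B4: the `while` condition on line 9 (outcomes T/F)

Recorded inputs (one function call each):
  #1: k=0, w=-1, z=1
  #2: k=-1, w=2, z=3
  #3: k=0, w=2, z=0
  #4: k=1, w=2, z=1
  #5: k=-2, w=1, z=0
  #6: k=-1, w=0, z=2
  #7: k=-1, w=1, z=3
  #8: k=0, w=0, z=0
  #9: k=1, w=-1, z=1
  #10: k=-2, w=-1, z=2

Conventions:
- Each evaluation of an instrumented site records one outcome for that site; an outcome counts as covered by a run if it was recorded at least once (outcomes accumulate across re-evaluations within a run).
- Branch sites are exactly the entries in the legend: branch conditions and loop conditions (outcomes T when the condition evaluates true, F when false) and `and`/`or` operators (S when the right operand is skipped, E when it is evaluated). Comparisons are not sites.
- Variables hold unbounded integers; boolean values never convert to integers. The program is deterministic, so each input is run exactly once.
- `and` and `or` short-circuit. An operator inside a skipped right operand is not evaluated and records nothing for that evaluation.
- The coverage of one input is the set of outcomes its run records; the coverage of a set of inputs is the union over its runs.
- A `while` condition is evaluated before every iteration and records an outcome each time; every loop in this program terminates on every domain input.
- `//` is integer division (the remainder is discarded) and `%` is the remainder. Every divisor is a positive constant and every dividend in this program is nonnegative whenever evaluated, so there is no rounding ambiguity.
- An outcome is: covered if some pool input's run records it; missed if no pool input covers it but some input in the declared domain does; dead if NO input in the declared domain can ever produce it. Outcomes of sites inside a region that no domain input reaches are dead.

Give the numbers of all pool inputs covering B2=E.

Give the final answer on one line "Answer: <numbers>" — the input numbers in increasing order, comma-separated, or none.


input #1 (k=0, w=-1, z=1): does not record B2=E
input #2 (k=-1, w=2, z=3): records B2=E
input #3 (k=0, w=2, z=0): records B2=E
input #4 (k=1, w=2, z=1): records B2=E
input #5 (k=-2, w=1, z=0): records B2=E
input #6 (k=-1, w=0, z=2): does not record B2=E
input #7 (k=-1, w=1, z=3): records B2=E
input #8 (k=0, w=0, z=0): does not record B2=E
input #9 (k=1, w=-1, z=1): does not record B2=E
input #10 (k=-2, w=-1, z=2): does not record B2=E
Answer: 2, 3, 4, 5, 7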